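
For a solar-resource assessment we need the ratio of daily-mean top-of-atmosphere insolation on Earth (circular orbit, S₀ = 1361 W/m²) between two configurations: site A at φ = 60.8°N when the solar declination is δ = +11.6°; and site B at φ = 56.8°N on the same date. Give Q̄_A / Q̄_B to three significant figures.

— Configuration A (φ=+60.8°):
cos H₀ = −tan(+60.8°) tan(+11.600°) = -0.3673, H₀ = 1.9469 rad.
Bracket: H₀ sin φ sin δ + cos φ cos δ sin H₀ = 1.9469×0.87292×0.20108 + 0.48786×0.97958×0.93011 = 0.341733 + 0.444498 = 0.786231.
Q̄ = (S₀/π) × [bracket] = (1361/π) × 0.786231 = 340.61 W/m².
— Configuration B (φ=+56.8°):
cos H₀ = −tan(+56.8°) tan(+11.600°) = -0.3137, H₀ = 1.8899 rad.
Bracket: H₀ sin φ sin δ + cos φ cos δ sin H₀ = 1.8899×0.83676×0.20108 + 0.54756×0.97958×0.94953 = 0.317986 + 0.509308 = 0.827294.
Q̄ = (S₀/π) × [bracket] = (1361/π) × 0.827294 = 358.40 W/m².
Ratio Q̄_A / Q̄_B = 340.61 / 358.40 = 0.9504.

Q̄_A / Q̄_B ≈ 0.950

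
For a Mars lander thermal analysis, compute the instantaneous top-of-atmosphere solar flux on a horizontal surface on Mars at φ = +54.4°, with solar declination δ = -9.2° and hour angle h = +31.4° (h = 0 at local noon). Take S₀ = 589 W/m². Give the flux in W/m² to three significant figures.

212 W/m²

cos θ_z = sin φ sin δ + cos φ cos δ cos h = -0.130000 + 0.490480 = 0.360480.
Flux = S₀ · cos θ_z = 589 × 0.360480 = 212.3 W/m².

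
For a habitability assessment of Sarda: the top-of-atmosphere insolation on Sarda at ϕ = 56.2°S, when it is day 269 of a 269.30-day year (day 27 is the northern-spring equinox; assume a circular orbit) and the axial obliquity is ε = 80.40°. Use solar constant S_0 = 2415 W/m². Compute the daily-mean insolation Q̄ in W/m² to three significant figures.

Q̄ ≈ 1.18e+03 W/m²

Solar longitude: L_s = 360° × (269 − 27)/269.30 = 323.505°.
sin δ = sin 80.40° × sin 323.505° = -0.58642, so δ = -35.903°.
cos h₀ = −tan(-56.2°) tan(-35.903°) = -1.0814 ≤ −1 ⇒ polar day, h₀ = π.
Bracket: h₀ sin ϕ sin δ + cos ϕ cos δ sin h₀ = 3.1416×-0.83098×-0.58642 + 0.55630×0.81001×0.00000 = 1.530912 + 0.000000 = 1.530912.
Q̄ = (S_0/π) × [bracket] = (2415/π) × 1.530912 = 1177 W/m².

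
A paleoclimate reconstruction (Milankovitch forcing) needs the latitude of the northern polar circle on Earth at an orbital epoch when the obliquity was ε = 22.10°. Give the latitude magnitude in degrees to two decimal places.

The polar circle is the lowest latitude that experiences at least one full rotation of continuous daylight at the northern-summer solstice; it lies at |φ| = 90° − ε = 90° − 22.10° = 67.90°.

67.90°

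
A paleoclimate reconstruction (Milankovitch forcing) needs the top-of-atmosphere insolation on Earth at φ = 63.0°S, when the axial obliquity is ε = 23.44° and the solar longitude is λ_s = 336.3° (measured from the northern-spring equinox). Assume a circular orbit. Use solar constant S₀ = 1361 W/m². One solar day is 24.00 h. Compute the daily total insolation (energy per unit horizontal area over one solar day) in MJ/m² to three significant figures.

26.0 MJ/m²

Solar declination: sin δ = sin ε · sin λ_s = sin 23.44° × sin 336.3° = -0.15989, so δ = -9.201°.
cos H₀ = −tan(-63.0°) tan(-9.201°) = -0.3179, H₀ = 1.8943 rad.
Bracket: H₀ sin φ sin δ + cos φ cos δ sin H₀ = 1.8943×-0.89101×-0.15989 + 0.45399×0.98713×0.94813 = 0.269869 + 0.424902 = 0.694771.
Q̄ = (S₀/π) × [bracket] = (1361/π) × 0.694771 = 300.99 W/m².
Daily total = Q̄ × 24.00 h × 3600 s/h = 300.99 × 24.00 × 3600 / 10⁶ = 26.01 MJ/m².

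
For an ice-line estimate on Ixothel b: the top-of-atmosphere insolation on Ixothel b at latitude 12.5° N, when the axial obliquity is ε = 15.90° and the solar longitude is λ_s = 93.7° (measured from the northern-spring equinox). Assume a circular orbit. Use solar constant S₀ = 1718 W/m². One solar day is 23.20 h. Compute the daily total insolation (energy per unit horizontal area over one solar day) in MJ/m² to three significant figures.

Solar declination: sin δ = sin ε · sin λ_s = sin 15.90° × sin 93.7° = 0.27339, so δ = +15.866°.
cos H₀ = −tan(+12.5°) tan(+15.866°) = -0.0630, H₀ = 1.6338 rad.
Bracket: H₀ sin φ sin δ + cos φ cos δ sin H₀ = 1.6338×0.21644×0.27339 + 0.97630×0.96190×0.99801 = 0.096676 + 0.937234 = 1.033910.
Q̄ = (S₀/π) × [bracket] = (1718/π) × 1.033910 = 565.40 W/m².
Daily total = Q̄ × 23.20 h × 3600 s/h = 565.40 × 23.20 × 3600 / 10⁶ = 47.22 MJ/m².

47.2 MJ/m²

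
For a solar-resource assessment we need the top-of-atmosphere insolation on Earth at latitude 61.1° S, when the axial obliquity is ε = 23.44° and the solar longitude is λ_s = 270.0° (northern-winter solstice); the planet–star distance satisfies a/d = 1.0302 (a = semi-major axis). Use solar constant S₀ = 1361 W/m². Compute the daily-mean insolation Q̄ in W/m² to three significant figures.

Solar declination: sin δ = sin ε · sin λ_s = sin 23.44° × sin 270.0° = -0.39779, so δ = -23.440°.
cos H₀ = −tan(-61.1°) tan(-23.440°) = -0.7854, H₀ = 2.4741 rad.
Bracket: H₀ sin φ sin δ + cos φ cos δ sin H₀ = 2.4741×-0.87546×-0.39779 + 0.48328×0.91748×0.61898 = 0.861603 + 0.274456 = 1.136059.
Inverse-square distance factor (a/d)² = 1.0302² = 1.061312.
Q̄ = (S₀/π) × 1.061312 × [bracket] = (1361/π) × 1.061312 × 1.136059 = 522.3 W/m².

Q̄ ≈ 522 W/m²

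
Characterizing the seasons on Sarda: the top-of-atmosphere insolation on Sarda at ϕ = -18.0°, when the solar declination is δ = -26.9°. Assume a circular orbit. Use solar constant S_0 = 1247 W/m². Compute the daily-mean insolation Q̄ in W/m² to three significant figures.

cos h₀ = −tan(-18.0°) tan(-26.900°) = -0.1648, h₀ = 1.7364 rad.
Bracket: h₀ sin ϕ sin δ + cos ϕ cos δ sin h₀ = 1.7364×-0.30902×-0.45243 + 0.95106×0.89180×0.98632 = 0.242766 + 0.836553 = 1.079319.
Q̄ = (S_0/π) × [bracket] = (1247/π) × 1.079319 = 428.4 W/m².

Q̄ ≈ 428 W/m²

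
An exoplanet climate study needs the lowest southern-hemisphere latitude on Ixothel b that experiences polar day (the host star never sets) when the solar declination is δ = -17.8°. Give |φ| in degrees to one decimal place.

Polar day requires cos H₀ = −tan φ tan δ ≤ −1, i.e. tan φ tan δ ≥ 1.
The boundary is |tan φ| · |tan δ| = 1, so |φ| = 90° − |δ| = 90° − 17.8° = 72.2° in the southern hemisphere.

|φ| = 72.2°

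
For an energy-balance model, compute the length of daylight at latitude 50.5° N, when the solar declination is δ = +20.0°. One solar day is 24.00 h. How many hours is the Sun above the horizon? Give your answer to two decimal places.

cos h₀ = −tan ϕ · tan δ = −tan(+50.5°) × tan(+20.000°) = -0.4415, so h₀ = 2.0281 rad = 116.20°.
Daylight = 2h₀/(2π) × 24.00 h = (2.0281/π) × 24.00 = 15.49 h.

15.49 h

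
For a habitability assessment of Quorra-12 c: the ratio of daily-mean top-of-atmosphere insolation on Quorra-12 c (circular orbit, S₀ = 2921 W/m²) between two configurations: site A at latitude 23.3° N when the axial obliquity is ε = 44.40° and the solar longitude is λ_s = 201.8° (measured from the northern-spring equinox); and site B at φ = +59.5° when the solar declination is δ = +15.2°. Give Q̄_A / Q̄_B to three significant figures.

Q̄_A / Q̄_B ≈ 0.815

— Configuration A (φ=+23.3°):
Solar declination: sin δ = sin ε · sin λ_s = sin 44.40° × sin 201.8° = -0.25983, so δ = -15.060°.
cos H₀ = −tan(+23.3°) tan(-15.060°) = 0.1159, H₀ = 1.4547 rad.
Bracket: H₀ sin φ sin δ + cos φ cos δ sin H₀ = 1.4547×0.39555×-0.25983 + 0.91845×0.96565×0.99326 = -0.149508 + 0.880924 = 0.731416.
Q̄ = (S₀/π) × [bracket] = (2921/π) × 0.731416 = 680.06 W/m².
— Configuration B (φ=+59.5°):
cos H₀ = −tan(+59.5°) tan(+15.200°) = -0.4612, H₀ = 2.0502 rad.
Bracket: H₀ sin φ sin δ + cos φ cos δ sin H₀ = 2.0502×0.86163×0.26219 + 0.50754×0.96502×0.88727 = 0.463162 + 0.434573 = 0.897735.
Q̄ = (S₀/π) × [bracket] = (2921/π) × 0.897735 = 834.70 W/m².
Ratio Q̄_A / Q̄_B = 680.06 / 834.70 = 0.8147.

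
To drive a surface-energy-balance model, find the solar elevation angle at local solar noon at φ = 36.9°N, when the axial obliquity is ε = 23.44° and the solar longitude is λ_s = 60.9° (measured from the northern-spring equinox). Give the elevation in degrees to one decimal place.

73.4°

Solar declination: sin δ = sin ε · sin λ_s = sin 23.44° × sin 60.9° = 0.34758, so δ = +20.339°.
At local noon the hour angle is zero, so the zenith angle equals |φ − δ| = |+36.9° − (+20.339°)| = 16.561°.
Elevation = 90° − 16.561° = 73.4°.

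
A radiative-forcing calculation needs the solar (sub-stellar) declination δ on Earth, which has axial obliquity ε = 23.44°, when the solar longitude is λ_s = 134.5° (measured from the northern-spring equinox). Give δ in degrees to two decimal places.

δ = +16.48°

sin δ = sin ε · sin λ_s = sin 23.44° × sin 134.5° = 0.283723.
δ = arcsin(0.283723) = +16.48°.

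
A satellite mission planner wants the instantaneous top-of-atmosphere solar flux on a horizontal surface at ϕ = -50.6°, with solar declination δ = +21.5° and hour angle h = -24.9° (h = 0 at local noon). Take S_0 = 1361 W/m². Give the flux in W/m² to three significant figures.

cos θ_z = sin ϕ sin δ + cos ϕ cos δ cos h = -0.283208 + 0.535668 = 0.252460.
Flux = S_0 · cos θ_z = 1361 × 0.252460 = 343.6 W/m².

344 W/m²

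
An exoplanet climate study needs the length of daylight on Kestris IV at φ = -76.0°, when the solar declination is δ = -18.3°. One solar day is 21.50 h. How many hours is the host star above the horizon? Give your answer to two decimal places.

21.50 h

Sunrise equation: cos H₀ = −tan φ · tan δ = -1.3264 ≤ −1, so the host star never sets (polar day) and H₀ = π.
Daylight = 2H₀/(2π) × 21.50 h = (3.1416/π) × 21.50 = 21.50 h.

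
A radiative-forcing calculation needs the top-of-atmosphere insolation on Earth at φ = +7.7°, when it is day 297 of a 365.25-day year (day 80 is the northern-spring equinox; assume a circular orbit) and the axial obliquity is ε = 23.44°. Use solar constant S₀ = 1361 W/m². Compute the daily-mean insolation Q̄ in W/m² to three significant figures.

Solar longitude: λ_s = 360° × (297 − 80)/365.25 = 213.881°.
sin δ = sin 23.44° × sin 213.881° = -0.22175, so δ = -12.812°.
cos H₀ = −tan(+7.7°) tan(-12.812°) = 0.0307, H₀ = 1.5400 rad.
Bracket: H₀ sin φ sin δ + cos φ cos δ sin H₀ = 1.5400×0.13399×-0.22175 + 0.99098×0.97510×0.99953 = -0.045757 + 0.965850 = 0.920093.
Q̄ = (S₀/π) × [bracket] = (1361/π) × 0.920093 = 398.6 W/m².

Q̄ ≈ 399 W/m²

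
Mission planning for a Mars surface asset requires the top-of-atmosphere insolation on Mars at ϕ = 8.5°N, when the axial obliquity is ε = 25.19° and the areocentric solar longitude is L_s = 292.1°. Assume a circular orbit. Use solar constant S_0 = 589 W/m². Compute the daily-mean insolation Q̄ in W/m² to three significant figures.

sin δ = sin 25.19° × sin 292.1° = -0.39435, so δ = -23.225°.
cos h₀ = −tan(+8.5°) tan(-23.225°) = 0.0641, h₀ = 1.5066 rad.
Bracket: h₀ sin ϕ sin δ + cos ϕ cos δ sin h₀ = 1.5066×0.14781×-0.39435 + 0.98902×0.91896×0.99794 = -0.087818 + 0.906998 = 0.819180.
Q̄ = (S_0/π) × [bracket] = (589/π) × 0.819180 = 153.6 W/m².

Q̄ ≈ 154 W/m²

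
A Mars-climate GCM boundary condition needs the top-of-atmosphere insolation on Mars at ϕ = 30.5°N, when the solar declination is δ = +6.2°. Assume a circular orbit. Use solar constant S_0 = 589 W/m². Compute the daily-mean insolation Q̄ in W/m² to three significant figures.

cos h₀ = −tan(+30.5°) tan(+6.200°) = -0.0640, h₀ = 1.6348 rad.
Bracket: h₀ sin ϕ sin δ + cos ϕ cos δ sin h₀ = 1.6348×0.50754×0.10800 + 0.86163×0.99415×0.99795 = 0.089610 + 0.854833 = 0.944443.
Q̄ = (S_0/π) × [bracket] = (589/π) × 0.944443 = 177.1 W/m².

Q̄ ≈ 177 W/m²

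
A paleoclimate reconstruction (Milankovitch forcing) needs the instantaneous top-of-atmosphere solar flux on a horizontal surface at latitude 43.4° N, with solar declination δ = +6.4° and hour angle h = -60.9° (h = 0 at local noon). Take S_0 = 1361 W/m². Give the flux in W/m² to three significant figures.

582 W/m²

cos θ_z = sin ϕ sin δ + cos ϕ cos δ cos h = 0.076589 + 0.351157 = 0.427746.
Flux = S_0 · cos θ_z = 1361 × 0.427746 = 582.2 W/m².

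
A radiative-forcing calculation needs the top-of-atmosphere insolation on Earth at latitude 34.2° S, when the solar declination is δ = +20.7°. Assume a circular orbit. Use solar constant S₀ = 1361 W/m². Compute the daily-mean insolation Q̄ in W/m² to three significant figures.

Q̄ ≈ 211 W/m²

cos H₀ = −tan(-34.2°) tan(+20.700°) = 0.2568, H₀ = 1.3111 rad.
Bracket: H₀ sin φ sin δ + cos φ cos δ sin H₀ = 1.3111×-0.56208×0.35347 + 0.82708×0.93544×0.96646 = -0.260487 + 0.747734 = 0.487247.
Q̄ = (S₀/π) × [bracket] = (1361/π) × 0.487247 = 211.1 W/m².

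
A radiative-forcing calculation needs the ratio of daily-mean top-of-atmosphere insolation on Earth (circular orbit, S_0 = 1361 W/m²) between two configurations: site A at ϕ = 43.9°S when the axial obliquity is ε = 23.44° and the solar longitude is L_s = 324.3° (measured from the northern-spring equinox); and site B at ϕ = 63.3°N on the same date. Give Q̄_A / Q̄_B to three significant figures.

Q̄_A / Q̄_B ≈ 6.02

— Configuration A (ϕ=-43.9°):
Solar declination: sin δ = sin ε · sin L_s = sin 23.44° × sin 324.3° = -0.23213, so δ = -13.422°.
cos h₀ = −tan(-43.9°) tan(-13.422°) = -0.2297, h₀ = 1.8025 rad.
Bracket: h₀ sin ϕ sin δ + cos ϕ cos δ sin h₀ = 1.8025×-0.69340×-0.23213 + 0.72055×0.97269×0.97327 = 0.290128 + 0.682137 = 0.972265.
Q̄ = (S_0/π) × [bracket] = (1361/π) × 0.972265 = 421.20 W/m².
— Configuration B (ϕ=+63.3°):
cos h₀ = −tan(+63.3°) tan(-13.422°) = 0.4745, h₀ = 1.0764 rad.
Bracket: h₀ sin ϕ sin δ + cos ϕ cos δ sin h₀ = 1.0764×0.89337×-0.23213 + 0.44932×0.97269×0.88026 = -0.223222 + 0.384717 = 0.161495.
Q̄ = (S_0/π) × [bracket] = (1361/π) × 0.161495 = 69.963 W/m².
Ratio Q̄_A / Q̄_B = 421.20 / 69.963 = 6.020.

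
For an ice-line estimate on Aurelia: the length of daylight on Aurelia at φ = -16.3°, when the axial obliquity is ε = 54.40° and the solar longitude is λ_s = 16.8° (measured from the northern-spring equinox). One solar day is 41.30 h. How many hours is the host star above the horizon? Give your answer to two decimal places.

19.72 h

Solar declination: sin δ = sin ε · sin λ_s = sin 54.40° × sin 16.8° = 0.23501, so δ = +13.592°.
cos H₀ = −tan φ · tan δ = −tan(-16.3°) × tan(+13.592°) = 0.0707, so H₀ = 1.5000 rad = 85.95°.
Daylight = 2H₀/(2π) × 41.30 h = (1.5000/π) × 41.30 = 19.72 h.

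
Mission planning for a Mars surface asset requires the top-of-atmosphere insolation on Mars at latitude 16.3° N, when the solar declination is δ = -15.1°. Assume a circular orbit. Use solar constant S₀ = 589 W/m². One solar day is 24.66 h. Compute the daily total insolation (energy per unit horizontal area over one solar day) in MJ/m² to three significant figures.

cos H₀ = −tan(+16.3°) tan(-15.100°) = 0.0789, H₀ = 1.4918 rad.
Bracket: H₀ sin φ sin δ + cos φ cos δ sin H₀ = 1.4918×0.28067×-0.26050 + 0.95981×0.96547×0.99688 = -0.109072 + 0.923777 = 0.814705.
Q̄ = (S₀/π) × [bracket] = (589/π) × 0.814705 = 152.74 W/m².
Daily total = Q̄ × 24.66 h × 3600 s/h = 152.74 × 24.66 × 3600 / 10⁶ = 13.56 MJ/m².

13.6 MJ/m²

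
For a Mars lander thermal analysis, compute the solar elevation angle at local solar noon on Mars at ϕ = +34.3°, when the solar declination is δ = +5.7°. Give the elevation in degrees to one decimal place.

At local noon the hour angle is zero, so the zenith angle equals |ϕ − δ| = |+34.3° − (+5.700°)| = 28.600°.
Elevation = 90° − 28.600° = 61.4°.

61.4°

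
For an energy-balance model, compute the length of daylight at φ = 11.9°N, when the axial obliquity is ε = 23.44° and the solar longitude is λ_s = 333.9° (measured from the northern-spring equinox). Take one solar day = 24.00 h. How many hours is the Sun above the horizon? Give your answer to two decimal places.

Solar declination: sin δ = sin ε · sin λ_s = sin 23.44° × sin 333.9° = -0.17500, so δ = -10.079°.
cos H₀ = −tan φ · tan δ = −tan(+11.9°) × tan(-10.079°) = 0.0375, so H₀ = 1.5333 rad = 87.85°.
Daylight = 2H₀/(2π) × 24.00 h = (1.5333/π) × 24.00 = 11.71 h.

11.71 h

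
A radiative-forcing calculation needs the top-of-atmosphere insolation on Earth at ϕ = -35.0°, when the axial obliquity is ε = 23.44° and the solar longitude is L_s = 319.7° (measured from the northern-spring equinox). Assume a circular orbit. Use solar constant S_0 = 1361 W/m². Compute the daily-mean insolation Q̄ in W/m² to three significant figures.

Q̄ ≈ 449 W/m²

Solar declination: sin δ = sin ε · sin L_s = sin 23.44° × sin 319.7° = -0.25729, so δ = -14.909°.
cos h₀ = −tan(-35.0°) tan(-14.909°) = -0.1864, h₀ = 1.7583 rad.
Bracket: h₀ sin ϕ sin δ + cos ϕ cos δ sin h₀ = 1.7583×-0.57358×-0.25729 + 0.81915×0.96634×0.98247 = 0.259484 + 0.777701 = 1.037185.
Q̄ = (S_0/π) × [bracket] = (1361/π) × 1.037185 = 449.3 W/m².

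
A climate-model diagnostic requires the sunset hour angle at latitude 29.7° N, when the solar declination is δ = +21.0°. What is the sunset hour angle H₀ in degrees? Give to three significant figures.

H₀ = 103°

cos H₀ = −tan φ · tan δ = −tan(+29.7°) × tan(+21.000°) = -0.2190, so H₀ = 1.7915 rad = 102.65°.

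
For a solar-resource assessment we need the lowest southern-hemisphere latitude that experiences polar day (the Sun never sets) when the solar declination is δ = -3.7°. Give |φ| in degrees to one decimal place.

Polar day requires cos H₀ = −tan φ tan δ ≤ −1, i.e. tan φ tan δ ≥ 1.
The boundary is |tan φ| · |tan δ| = 1, so |φ| = 90° − |δ| = 90° − 3.7° = 86.3° in the southern hemisphere.

|φ| = 86.3°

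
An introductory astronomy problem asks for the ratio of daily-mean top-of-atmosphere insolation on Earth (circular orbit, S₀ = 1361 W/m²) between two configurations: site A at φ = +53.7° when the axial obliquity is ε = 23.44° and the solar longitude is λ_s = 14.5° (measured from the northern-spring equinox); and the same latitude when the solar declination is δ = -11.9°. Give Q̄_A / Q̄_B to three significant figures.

— Configuration A (φ=+53.7°):
Solar declination: sin δ = sin ε · sin λ_s = sin 23.44° × sin 14.5° = 0.09960, so δ = +5.716°.
cos H₀ = −tan(+53.7°) tan(+5.716°) = -0.1363, H₀ = 1.7075 rad.
Bracket: H₀ sin φ sin δ + cos φ cos δ sin H₀ = 1.7075×0.80593×0.09960 + 0.59201×0.99503×0.99067 = 0.137062 + 0.583572 = 0.720634.
Q̄ = (S₀/π) × [bracket] = (1361/π) × 0.720634 = 312.19 W/m².
— Configuration B (φ=+53.7°):
cos H₀ = −tan(+53.7°) tan(-11.900°) = 0.2869, H₀ = 1.2798 rad.
Bracket: H₀ sin φ sin δ + cos φ cos δ sin H₀ = 1.2798×0.80593×-0.20620 + 0.59201×0.97851×0.95797 = -0.212681 + 0.554940 = 0.342259.
Q̄ = (S₀/π) × [bracket] = (1361/π) × 0.342259 = 148.27 W/m².
Ratio Q̄_A / Q̄_B = 312.19 / 148.27 = 2.106.

Q̄_A / Q̄_B ≈ 2.11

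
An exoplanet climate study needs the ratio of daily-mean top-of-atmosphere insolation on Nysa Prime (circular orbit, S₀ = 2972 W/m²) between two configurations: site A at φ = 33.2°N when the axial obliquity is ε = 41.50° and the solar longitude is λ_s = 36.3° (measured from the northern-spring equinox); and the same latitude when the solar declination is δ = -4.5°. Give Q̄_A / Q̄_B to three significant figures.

— Configuration A (φ=+33.2°):
Solar declination: sin δ = sin ε · sin λ_s = sin 41.50° × sin 36.3° = 0.39228, so δ = +23.096°.
cos H₀ = −tan(+33.2°) tan(+23.096°) = -0.2791, H₀ = 1.8536 rad.
Bracket: H₀ sin φ sin δ + cos φ cos δ sin H₀ = 1.8536×0.54756×0.39228 + 0.83676×0.91985×0.96027 = 0.398147 + 0.739114 = 1.137261.
Q̄ = (S₀/π) × [bracket] = (2972/π) × 1.137261 = 1075.9 W/m².
— Configuration B (φ=+33.2°):
cos H₀ = −tan(+33.2°) tan(-4.500°) = 0.0515, H₀ = 1.5193 rad.
Bracket: H₀ sin φ sin δ + cos φ cos δ sin H₀ = 1.5193×0.54756×-0.07846 + 0.83676×0.99692×0.99867 = -0.065271 + 0.833073 = 0.767802.
Q̄ = (S₀/π) × [bracket] = (2972/π) × 0.767802 = 726.35 W/m².
Ratio Q̄_A / Q̄_B = 1075.9 / 726.35 = 1.481.

Q̄_A / Q̄_B ≈ 1.48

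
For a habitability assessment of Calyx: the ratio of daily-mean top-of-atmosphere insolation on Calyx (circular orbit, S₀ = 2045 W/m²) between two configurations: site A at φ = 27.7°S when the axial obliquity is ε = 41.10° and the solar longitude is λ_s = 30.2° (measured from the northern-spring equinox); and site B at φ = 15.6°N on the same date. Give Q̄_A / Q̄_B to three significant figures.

Q̄_A / Q̄_B ≈ 0.578

— Configuration A (φ=-27.7°):
Solar declination: sin δ = sin ε · sin λ_s = sin 41.10° × sin 30.2° = 0.33067, so δ = +19.310°.
cos H₀ = −tan(-27.7°) tan(+19.310°) = 0.1840, H₀ = 1.3858 rad.
Bracket: H₀ sin φ sin δ + cos φ cos δ sin H₀ = 1.3858×-0.46484×0.33067 + 0.88539×0.94375×0.98293 = -0.213009 + 0.821323 = 0.608314.
Q̄ = (S₀/π) × [bracket] = (2045/π) × 0.608314 = 395.98 W/m².
— Configuration B (φ=+15.6°):
cos H₀ = −tan(+15.6°) tan(+19.310°) = -0.0978, H₀ = 1.6688 rad.
Bracket: H₀ sin φ sin δ + cos φ cos δ sin H₀ = 1.6688×0.26892×0.33067 + 0.96316×0.94375×0.99520 = 0.148396 + 0.904619 = 1.053015.
Q̄ = (S₀/π) × [bracket] = (2045/π) × 1.053015 = 685.45 W/m².
Ratio Q̄_A / Q̄_B = 395.98 / 685.45 = 0.5777.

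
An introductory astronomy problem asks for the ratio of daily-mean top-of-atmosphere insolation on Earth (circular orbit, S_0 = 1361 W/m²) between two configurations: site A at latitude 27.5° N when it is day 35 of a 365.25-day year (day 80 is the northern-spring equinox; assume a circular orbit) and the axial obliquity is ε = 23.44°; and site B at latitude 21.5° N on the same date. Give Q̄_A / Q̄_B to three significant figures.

Q̄_A / Q̄_B ≈ 0.893

— Configuration A (ϕ=+27.5°):
Solar longitude: L_s = 360° × (35 − 80)/365.25 = -44.353°, i.e. -44.353° + 360° = 315.647°.
sin δ = sin 23.44° × sin 315.647° = -0.27809, so δ = -16.146°.
cos h₀ = −tan(+27.5°) tan(-16.146°) = 0.1507, h₀ = 1.4195 rad.
Bracket: h₀ sin ϕ sin δ + cos ϕ cos δ sin h₀ = 1.4195×0.46175×-0.27809 + 0.88701×0.96056×0.98858 = -0.182275 + 0.842296 = 0.660021.
Q̄ = (S_0/π) × [bracket] = (1361/π) × 0.660021 = 285.93 W/m².
— Configuration B (ϕ=+21.5°):
cos h₀ = −tan(+21.5°) tan(-16.146°) = 0.1140, h₀ = 1.4565 rad.
Bracket: h₀ sin ϕ sin δ + cos ϕ cos δ sin h₀ = 1.4565×0.36650×-0.27809 + 0.93042×0.96056×0.99348 = -0.148446 + 0.887897 = 0.739451.
Q̄ = (S_0/π) × [bracket] = (1361/π) × 0.739451 = 320.34 W/m².
Ratio Q̄_A / Q̄_B = 285.93 / 320.34 = 0.8926.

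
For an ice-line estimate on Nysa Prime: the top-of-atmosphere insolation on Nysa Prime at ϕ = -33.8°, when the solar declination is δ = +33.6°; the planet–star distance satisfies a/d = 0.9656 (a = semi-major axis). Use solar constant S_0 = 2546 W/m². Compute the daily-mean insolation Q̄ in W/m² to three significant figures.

cos h₀ = −tan(-33.8°) tan(+33.600°) = 0.4448, h₀ = 1.1099 rad.
Bracket: h₀ sin ϕ sin δ + cos ϕ cos δ sin h₀ = 1.1099×-0.55630×0.55339 + 0.83098×0.83292×0.89564 = -0.341684 + 0.619908 = 0.278224.
Inverse-square distance factor (a/d)² = 0.9656² = 0.932383.
Q̄ = (S_0/π) × 0.932383 × [bracket] = (2546/π) × 0.932383 × 0.278224 = 210.2 W/m².

Q̄ ≈ 210 W/m²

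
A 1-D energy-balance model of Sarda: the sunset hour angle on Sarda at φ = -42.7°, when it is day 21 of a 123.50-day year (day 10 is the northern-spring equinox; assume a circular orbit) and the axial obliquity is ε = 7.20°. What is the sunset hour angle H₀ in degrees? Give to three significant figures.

Solar longitude: λ_s = 360° × (21 − 10)/123.50 = 32.065°.
sin δ = sin 7.20° × sin 32.065° = 0.06654, so δ = +3.815°.
cos H₀ = −tan φ · tan δ = −tan(-42.7°) × tan(+3.815°) = 0.0615, so H₀ = 1.5092 rad = 86.47°.

H₀ = 86.5°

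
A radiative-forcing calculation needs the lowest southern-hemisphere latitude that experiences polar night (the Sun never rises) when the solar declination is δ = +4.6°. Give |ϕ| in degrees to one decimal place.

|ϕ| = 85.4°

Polar night requires cos h₀ = −tan ϕ tan δ ≥ 1, i.e. tan ϕ tan δ ≤ −1.
The boundary is |tan ϕ| · |tan δ| = 1, so |ϕ| = 90° − |δ| = 90° − 4.6° = 85.4° in the southern hemisphere.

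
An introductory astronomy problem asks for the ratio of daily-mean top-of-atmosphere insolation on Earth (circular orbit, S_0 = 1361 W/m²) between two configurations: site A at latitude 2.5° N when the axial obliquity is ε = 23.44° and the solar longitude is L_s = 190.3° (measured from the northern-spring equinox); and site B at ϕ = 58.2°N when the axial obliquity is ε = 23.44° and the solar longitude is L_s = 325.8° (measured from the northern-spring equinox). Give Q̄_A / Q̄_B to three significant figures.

Q̄_A / Q̄_B ≈ 3.96

— Configuration A (ϕ=+2.5°):
Solar declination: sin δ = sin ε · sin L_s = sin 23.44° × sin 190.3° = -0.07113, so δ = -4.079°.
cos h₀ = −tan(+2.5°) tan(-4.079°) = 0.0031, h₀ = 1.5677 rad.
Bracket: h₀ sin ϕ sin δ + cos ϕ cos δ sin h₀ = 1.5677×0.04362×-0.07113 + 0.99905×0.99747×1.00000 = -0.004864 + 0.996522 = 0.991658.
Q̄ = (S_0/π) × [bracket] = (1361/π) × 0.991658 = 429.61 W/m².
— Configuration B (ϕ=+58.2°):
Solar declination: sin δ = sin ε · sin L_s = sin 23.44° × sin 325.8° = -0.22359, so δ = -12.920°.
cos h₀ = −tan(+58.2°) tan(-12.920°) = 0.3700, h₀ = 1.1918 rad.
Bracket: h₀ sin ϕ sin δ + cos ϕ cos δ sin h₀ = 1.1918×0.84989×-0.22359 + 0.52696×0.97468×0.92904 = -0.226474 + 0.477171 = 0.250697.
Q̄ = (S_0/π) × [bracket] = (1361/π) × 0.250697 = 108.61 W/m².
Ratio Q̄_A / Q̄_B = 429.61 / 108.61 = 3.956.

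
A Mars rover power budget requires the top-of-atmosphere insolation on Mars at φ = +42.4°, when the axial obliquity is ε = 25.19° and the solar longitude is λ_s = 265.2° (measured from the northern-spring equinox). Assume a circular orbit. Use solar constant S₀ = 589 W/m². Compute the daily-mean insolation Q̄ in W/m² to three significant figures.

Q̄ ≈ 52.8 W/m²

Solar declination: sin δ = sin ε · sin λ_s = sin 25.19° × sin 265.2° = -0.42413, so δ = -25.096°.
cos H₀ = −tan(+42.4°) tan(-25.096°) = 0.4277, H₀ = 1.1289 rad.
Bracket: H₀ sin φ sin δ + cos φ cos δ sin H₀ = 1.1289×0.67430×-0.42413 + 0.73846×0.90560×0.90394 = -0.322855 + 0.604509 = 0.281654.
Q̄ = (S₀/π) × [bracket] = (589/π) × 0.281654 = 52.81 W/m².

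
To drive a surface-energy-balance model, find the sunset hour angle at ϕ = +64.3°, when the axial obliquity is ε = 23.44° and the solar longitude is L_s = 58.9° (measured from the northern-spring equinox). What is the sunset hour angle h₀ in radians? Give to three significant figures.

h₀ = 2.42 rad

Solar declination: sin δ = sin ε · sin L_s = sin 23.44° × sin 58.9° = 0.34061, so δ = +19.914°.
cos h₀ = −tan ϕ · tan δ = −tan(+64.3°) × tan(+19.914°) = -0.7528, so h₀ = 2.4230 rad = 138.83°.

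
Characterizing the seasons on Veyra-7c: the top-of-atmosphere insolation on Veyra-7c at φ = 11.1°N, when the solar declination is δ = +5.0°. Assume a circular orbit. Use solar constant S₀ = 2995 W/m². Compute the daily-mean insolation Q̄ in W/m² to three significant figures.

Q̄ ≈ 957 W/m²

cos H₀ = −tan(+11.1°) tan(+5.000°) = -0.0172, H₀ = 1.5880 rad.
Bracket: H₀ sin φ sin δ + cos φ cos δ sin H₀ = 1.5880×0.19252×0.08716 + 0.98129×0.99619×0.99985 = 0.026647 + 0.977405 = 1.004052.
Q̄ = (S₀/π) × [bracket] = (2995/π) × 1.004052 = 957.2 W/m².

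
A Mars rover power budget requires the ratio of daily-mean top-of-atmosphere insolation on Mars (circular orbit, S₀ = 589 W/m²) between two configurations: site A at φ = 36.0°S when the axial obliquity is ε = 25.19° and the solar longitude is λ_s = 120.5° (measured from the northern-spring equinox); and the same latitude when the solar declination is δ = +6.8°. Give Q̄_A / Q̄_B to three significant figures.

Q̄_A / Q̄_B ≈ 0.639

— Configuration A (φ=-36.0°):
Solar declination: sin δ = sin ε · sin λ_s = sin 25.19° × sin 120.5° = 0.36673, so δ = +21.514°.
cos H₀ = −tan(-36.0°) tan(+21.514°) = 0.2864, H₀ = 1.2803 rad.
Bracket: H₀ sin φ sin δ + cos φ cos δ sin H₀ = 1.2803×-0.58779×0.36673 + 0.80902×0.93033×0.95811 = -0.275982 + 0.721127 = 0.445145.
Q̄ = (S₀/π) × [bracket] = (589/π) × 0.445145 = 83.458 W/m².
— Configuration B (φ=-36.0°):
cos H₀ = −tan(-36.0°) tan(+6.800°) = 0.0866, H₀ = 1.4841 rad.
Bracket: H₀ sin φ sin δ + cos φ cos δ sin H₀ = 1.4841×-0.58779×0.11840 + 0.80902×0.99297×0.99624 = -0.103285 + 0.800312 = 0.697027.
Q̄ = (S₀/π) × [bracket] = (589/π) × 0.697027 = 130.68 W/m².
Ratio Q̄_A / Q̄_B = 83.458 / 130.68 = 0.6386.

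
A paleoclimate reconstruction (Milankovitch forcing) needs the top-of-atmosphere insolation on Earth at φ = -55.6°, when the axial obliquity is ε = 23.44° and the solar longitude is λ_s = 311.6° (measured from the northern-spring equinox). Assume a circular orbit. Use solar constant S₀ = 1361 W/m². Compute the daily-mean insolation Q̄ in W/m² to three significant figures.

Q̄ ≈ 425 W/m²

Solar declination: sin δ = sin ε · sin λ_s = sin 23.44° × sin 311.6° = -0.29747, so δ = -17.305°.
cos H₀ = −tan(-55.6°) tan(-17.305°) = -0.4550, H₀ = 2.0432 rad.
Bracket: H₀ sin φ sin δ + cos φ cos δ sin H₀ = 2.0432×-0.82511×-0.29747 + 0.56497×0.95473×0.89047 = 0.501494 + 0.480314 = 0.981808.
Q̄ = (S₀/π) × [bracket] = (1361/π) × 0.981808 = 425.3 W/m².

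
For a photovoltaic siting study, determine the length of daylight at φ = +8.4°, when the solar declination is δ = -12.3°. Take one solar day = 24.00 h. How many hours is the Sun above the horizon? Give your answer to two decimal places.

cos H₀ = −tan φ · tan δ = −tan(+8.4°) × tan(-12.300°) = 0.0322, so H₀ = 1.5386 rad = 88.15°.
Daylight = 2H₀/(2π) × 24.00 h = (1.5386/π) × 24.00 = 11.75 h.

11.75 h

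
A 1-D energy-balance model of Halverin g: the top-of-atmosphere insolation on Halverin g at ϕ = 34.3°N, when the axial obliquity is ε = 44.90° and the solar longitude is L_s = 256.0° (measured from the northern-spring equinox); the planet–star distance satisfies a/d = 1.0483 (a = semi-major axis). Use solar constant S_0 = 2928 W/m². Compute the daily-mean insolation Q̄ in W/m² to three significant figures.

Solar declination: sin δ = sin ε · sin L_s = sin 44.90° × sin 256.0° = -0.68490, so δ = -43.228°.
cos h₀ = −tan(+34.3°) tan(-43.228°) = 0.6412, h₀ = 0.8747 rad.
Bracket: h₀ sin ϕ sin δ + cos ϕ cos δ sin h₀ = 0.8747×0.56353×-0.68490 + 0.82610×0.72863×0.76736 = -0.337601 + 0.461890 = 0.124289.
Inverse-square distance factor (a/d)² = 1.0483² = 1.098933.
Q̄ = (S_0/π) × 1.098933 × [bracket] = (2928/π) × 1.098933 × 0.124289 = 127.3 W/m².

Q̄ ≈ 127 W/m²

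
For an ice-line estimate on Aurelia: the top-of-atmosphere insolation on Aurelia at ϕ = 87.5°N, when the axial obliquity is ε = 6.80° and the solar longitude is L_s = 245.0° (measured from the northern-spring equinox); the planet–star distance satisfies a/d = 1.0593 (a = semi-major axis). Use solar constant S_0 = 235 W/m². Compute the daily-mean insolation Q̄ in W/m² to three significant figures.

Q̄ ≈ 0.00 W/m²

Solar declination: sin δ = sin ε · sin L_s = sin 6.80° × sin 245.0° = -0.10731, so δ = -6.160°.
cos h₀ = −tan(+87.5°) tan(-6.160°) = 2.4721 ≥ 1 ⇒ polar night, h₀ = 0 and Q̄ = 0.
Inverse-square distance factor (a/d)² = 1.0593² = 1.122116.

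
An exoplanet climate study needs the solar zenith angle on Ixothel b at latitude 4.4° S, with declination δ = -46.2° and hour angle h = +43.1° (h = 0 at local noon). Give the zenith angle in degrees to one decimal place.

θ_z = 56.0°

cos θ_z = sin φ sin δ + cos φ cos δ cos h = 0.055373 + 0.503887 = 0.559260.
θ_z = arccos(0.559260) = 56.0°.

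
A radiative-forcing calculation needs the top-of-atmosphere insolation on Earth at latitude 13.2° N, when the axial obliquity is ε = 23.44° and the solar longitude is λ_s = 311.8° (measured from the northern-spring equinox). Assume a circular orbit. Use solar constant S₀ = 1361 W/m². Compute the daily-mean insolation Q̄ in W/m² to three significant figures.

Q̄ ≈ 358 W/m²

Solar declination: sin δ = sin ε · sin λ_s = sin 23.44° × sin 311.8° = -0.29654, so δ = -17.250°.
cos H₀ = −tan(+13.2°) tan(-17.250°) = 0.0728, H₀ = 1.4979 rad.
Bracket: H₀ sin φ sin δ + cos φ cos δ sin H₀ = 1.4979×0.22835×-0.29654 + 0.97358×0.95502×0.99734 = -0.101430 + 0.927315 = 0.825885.
Q̄ = (S₀/π) × [bracket] = (1361/π) × 0.825885 = 357.8 W/m².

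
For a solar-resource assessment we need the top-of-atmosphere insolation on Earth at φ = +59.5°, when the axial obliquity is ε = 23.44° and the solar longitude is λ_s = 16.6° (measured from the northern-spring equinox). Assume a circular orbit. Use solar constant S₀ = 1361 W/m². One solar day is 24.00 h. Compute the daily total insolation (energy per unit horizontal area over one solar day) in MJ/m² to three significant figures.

Solar declination: sin δ = sin ε · sin λ_s = sin 23.44° × sin 16.6° = 0.11364, so δ = +6.525°.
cos H₀ = −tan(+59.5°) tan(+6.525°) = -0.1942, H₀ = 1.7662 rad.
Bracket: H₀ sin φ sin δ + cos φ cos δ sin H₀ = 1.7662×0.86163×0.11364 + 0.50754×0.99352×0.98096 = 0.172939 + 0.494650 = 0.667589.
Q̄ = (S₀/π) × [bracket] = (1361/π) × 0.667589 = 289.21 W/m².
Daily total = Q̄ × 24.00 h × 3600 s/h = 289.21 × 24.00 × 3600 / 10⁶ = 24.99 MJ/m².

25.0 MJ/m²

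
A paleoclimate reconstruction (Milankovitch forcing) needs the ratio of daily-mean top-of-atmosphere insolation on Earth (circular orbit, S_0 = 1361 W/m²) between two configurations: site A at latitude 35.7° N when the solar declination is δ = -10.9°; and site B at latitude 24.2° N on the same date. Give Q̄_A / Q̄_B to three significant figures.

— Configuration A (ϕ=+35.7°):
cos h₀ = −tan(+35.7°) tan(-10.900°) = 0.1384, h₀ = 1.4320 rad.
Bracket: h₀ sin ϕ sin δ + cos ϕ cos δ sin h₀ = 1.4320×0.58354×-0.18910 + 0.81208×0.98196×0.99038 = -0.158017 + 0.789759 = 0.631742.
Q̄ = (S_0/π) × [bracket] = (1361/π) × 0.631742 = 273.68 W/m².
— Configuration B (ϕ=+24.2°):
cos h₀ = −tan(+24.2°) tan(-10.900°) = 0.0865, h₀ = 1.4841 rad.
Bracket: h₀ sin ϕ sin δ + cos ϕ cos δ sin h₀ = 1.4841×0.40992×-0.18910 + 0.91212×0.98196×0.99625 = -0.115041 + 0.892307 = 0.777266.
Q̄ = (S_0/π) × [bracket] = (1361/π) × 0.777266 = 336.73 W/m².
Ratio Q̄_A / Q̄_B = 273.68 / 336.73 = 0.8128.

Q̄_A / Q̄_B ≈ 0.813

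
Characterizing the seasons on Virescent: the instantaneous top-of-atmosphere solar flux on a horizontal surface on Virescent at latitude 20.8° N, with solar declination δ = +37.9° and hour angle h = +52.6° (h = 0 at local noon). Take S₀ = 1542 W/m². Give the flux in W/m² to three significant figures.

cos θ_z = sin φ sin δ + cos φ cos δ cos h = 0.218137 + 0.448034 = 0.666171.
Flux = S₀ · cos θ_z = 1542 × 0.666171 = 1027 W/m².

1.03e+03 W/m²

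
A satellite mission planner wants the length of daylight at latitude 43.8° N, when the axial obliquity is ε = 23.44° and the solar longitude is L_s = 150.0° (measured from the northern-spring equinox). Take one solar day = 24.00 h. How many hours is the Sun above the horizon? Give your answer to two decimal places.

Solar declination: sin δ = sin ε · sin L_s = sin 23.44° × sin 150.0° = 0.19889, so δ = +11.472°.
cos h₀ = −tan ϕ · tan δ = −tan(+43.8°) × tan(+11.472°) = -0.1946, so h₀ = 1.7667 rad = 101.22°.
Daylight = 2h₀/(2π) × 24.00 h = (1.7667/π) × 24.00 = 13.50 h.

13.50 h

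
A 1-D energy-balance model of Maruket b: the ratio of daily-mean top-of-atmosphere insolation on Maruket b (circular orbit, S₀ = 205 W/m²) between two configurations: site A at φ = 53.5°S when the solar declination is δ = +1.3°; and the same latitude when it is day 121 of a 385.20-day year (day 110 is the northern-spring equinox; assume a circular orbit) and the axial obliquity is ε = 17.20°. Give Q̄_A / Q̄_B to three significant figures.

— Configuration A (φ=-53.5°):
cos H₀ = −tan(-53.5°) tan(+1.300°) = 0.0307, H₀ = 1.5401 rad.
Bracket: H₀ sin φ sin δ + cos φ cos δ sin H₀ = 1.5401×-0.80386×0.02269 + 0.59482×0.99974×0.99953 = -0.028091 + 0.594386 = 0.566295.
Q̄ = (S₀/π) × [bracket] = (205/π) × 0.566295 = 36.953 W/m².
— Configuration B (φ=-53.5°):
Solar longitude: λ_s = 360° × (121 − 110)/385.20 = 10.280°.
sin δ = sin 17.20° × sin 10.280° = 0.05277, so δ = +3.025°.
cos H₀ = −tan(-53.5°) tan(+3.025°) = 0.0714, H₀ = 1.4993 rad.
Bracket: H₀ sin φ sin δ + cos φ cos δ sin H₀ = 1.4993×-0.80386×0.05277 + 0.59482×0.99861×0.99745 = -0.063600 + 0.592479 = 0.528879.
Q̄ = (S₀/π) × [bracket] = (205/π) × 0.528879 = 34.511 W/m².
Ratio Q̄_A / Q̄_B = 36.953 / 34.511 = 1.071.

Q̄_A / Q̄_B ≈ 1.07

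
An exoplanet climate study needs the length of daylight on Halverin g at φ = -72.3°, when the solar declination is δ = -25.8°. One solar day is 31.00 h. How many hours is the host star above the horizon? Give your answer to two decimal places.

Sunrise equation: cos H₀ = −tan φ · tan δ = -1.5148 ≤ −1, so the host star never sets (polar day) and H₀ = π.
Daylight = 2H₀/(2π) × 31.00 h = (3.1416/π) × 31.00 = 31.00 h.

31.00 h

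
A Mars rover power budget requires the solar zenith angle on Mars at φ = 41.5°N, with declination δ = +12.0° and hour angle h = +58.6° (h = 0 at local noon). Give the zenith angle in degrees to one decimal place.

θ_z = 58.7°

cos θ_z = sin φ sin δ + cos φ cos δ cos h = 0.137766 + 0.381686 = 0.519452.
θ_z = arccos(0.519452) = 58.7°.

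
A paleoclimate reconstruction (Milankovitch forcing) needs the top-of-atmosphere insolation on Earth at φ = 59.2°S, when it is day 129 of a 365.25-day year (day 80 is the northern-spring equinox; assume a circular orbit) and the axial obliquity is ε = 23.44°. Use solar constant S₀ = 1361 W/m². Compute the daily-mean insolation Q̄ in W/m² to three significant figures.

Solar longitude: λ_s = 360° × (129 − 80)/365.25 = 48.296°.
sin δ = sin 23.44° × sin 48.296° = 0.29698, so δ = +17.277°.
cos H₀ = −tan(-59.2°) tan(+17.277°) = 0.5217, H₀ = 1.0219 rad.
Bracket: H₀ sin φ sin δ + cos φ cos δ sin H₀ = 1.0219×-0.85896×0.29698 + 0.51204×0.95488×0.85311 = -0.260680 + 0.417117 = 0.156437.
Q̄ = (S₀/π) × [bracket] = (1361/π) × 0.156437 = 67.77 W/m².

Q̄ ≈ 67.8 W/m²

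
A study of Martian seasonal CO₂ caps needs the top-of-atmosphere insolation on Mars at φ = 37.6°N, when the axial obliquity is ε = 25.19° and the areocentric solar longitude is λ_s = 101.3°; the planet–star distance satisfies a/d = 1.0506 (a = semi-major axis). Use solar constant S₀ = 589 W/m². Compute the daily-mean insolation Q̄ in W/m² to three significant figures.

Q̄ ≈ 241 W/m²

sin δ = sin 25.19° × sin 101.3° = 0.41737, so δ = +24.669°.
cos H₀ = −tan(+37.6°) tan(+24.669°) = -0.3537, H₀ = 1.9323 rad.
Bracket: H₀ sin φ sin δ + cos φ cos δ sin H₀ = 1.9323×0.61015×0.41737 + 0.79229×0.90874×0.93536 = 0.492076 + 0.673446 = 1.165522.
Inverse-square distance factor (a/d)² = 1.0506² = 1.103760.
Q̄ = (S₀/π) × 1.103760 × [bracket] = (589/π) × 1.103760 × 1.165522 = 241.2 W/m².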